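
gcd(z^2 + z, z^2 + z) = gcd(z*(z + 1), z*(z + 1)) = z^2 + z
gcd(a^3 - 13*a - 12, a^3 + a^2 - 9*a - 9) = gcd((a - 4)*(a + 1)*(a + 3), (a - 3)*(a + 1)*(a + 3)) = a^2 + 4*a + 3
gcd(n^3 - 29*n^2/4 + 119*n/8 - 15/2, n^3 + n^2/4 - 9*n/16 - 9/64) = n - 3/4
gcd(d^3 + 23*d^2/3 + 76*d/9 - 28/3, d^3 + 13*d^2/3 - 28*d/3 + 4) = d^2 + 16*d/3 - 4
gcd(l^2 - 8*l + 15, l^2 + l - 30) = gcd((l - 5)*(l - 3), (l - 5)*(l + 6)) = l - 5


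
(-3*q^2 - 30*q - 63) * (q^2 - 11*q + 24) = -3*q^4 + 3*q^3 + 195*q^2 - 27*q - 1512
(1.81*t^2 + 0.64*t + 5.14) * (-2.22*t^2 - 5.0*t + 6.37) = -4.0182*t^4 - 10.4708*t^3 - 3.0811*t^2 - 21.6232*t + 32.7418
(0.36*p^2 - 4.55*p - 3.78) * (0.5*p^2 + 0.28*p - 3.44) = 0.18*p^4 - 2.1742*p^3 - 4.4024*p^2 + 14.5936*p + 13.0032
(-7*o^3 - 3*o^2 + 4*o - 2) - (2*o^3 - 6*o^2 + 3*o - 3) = -9*o^3 + 3*o^2 + o + 1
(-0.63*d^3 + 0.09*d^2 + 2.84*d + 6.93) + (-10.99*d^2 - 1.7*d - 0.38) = -0.63*d^3 - 10.9*d^2 + 1.14*d + 6.55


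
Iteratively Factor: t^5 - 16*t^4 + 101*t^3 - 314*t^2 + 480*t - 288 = (t - 4)*(t^4 - 12*t^3 + 53*t^2 - 102*t + 72) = (t - 4)*(t - 2)*(t^3 - 10*t^2 + 33*t - 36) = (t - 4)*(t - 3)*(t - 2)*(t^2 - 7*t + 12) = (t - 4)^2*(t - 3)*(t - 2)*(t - 3)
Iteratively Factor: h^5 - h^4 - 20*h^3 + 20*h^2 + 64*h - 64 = (h - 4)*(h^4 + 3*h^3 - 8*h^2 - 12*h + 16) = (h - 4)*(h - 1)*(h^3 + 4*h^2 - 4*h - 16) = (h - 4)*(h - 1)*(h + 4)*(h^2 - 4) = (h - 4)*(h - 2)*(h - 1)*(h + 4)*(h + 2)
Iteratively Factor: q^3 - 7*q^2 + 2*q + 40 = (q - 4)*(q^2 - 3*q - 10) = (q - 4)*(q + 2)*(q - 5)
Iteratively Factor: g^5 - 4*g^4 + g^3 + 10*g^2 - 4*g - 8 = (g - 2)*(g^4 - 2*g^3 - 3*g^2 + 4*g + 4) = (g - 2)^2*(g^3 - 3*g - 2) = (g - 2)^2*(g + 1)*(g^2 - g - 2) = (g - 2)^2*(g + 1)^2*(g - 2)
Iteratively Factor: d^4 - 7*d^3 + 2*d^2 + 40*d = (d)*(d^3 - 7*d^2 + 2*d + 40) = d*(d - 5)*(d^2 - 2*d - 8) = d*(d - 5)*(d - 4)*(d + 2)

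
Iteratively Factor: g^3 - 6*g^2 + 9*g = (g)*(g^2 - 6*g + 9) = g*(g - 3)*(g - 3)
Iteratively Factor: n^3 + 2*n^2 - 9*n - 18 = (n + 2)*(n^2 - 9) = (n - 3)*(n + 2)*(n + 3)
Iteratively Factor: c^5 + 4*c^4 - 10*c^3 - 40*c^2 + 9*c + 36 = (c + 3)*(c^4 + c^3 - 13*c^2 - c + 12) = (c - 1)*(c + 3)*(c^3 + 2*c^2 - 11*c - 12) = (c - 1)*(c + 1)*(c + 3)*(c^2 + c - 12) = (c - 3)*(c - 1)*(c + 1)*(c + 3)*(c + 4)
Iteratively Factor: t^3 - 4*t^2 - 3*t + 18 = (t - 3)*(t^2 - t - 6) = (t - 3)^2*(t + 2)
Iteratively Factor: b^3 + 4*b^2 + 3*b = (b)*(b^2 + 4*b + 3) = b*(b + 3)*(b + 1)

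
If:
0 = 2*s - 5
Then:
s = 5/2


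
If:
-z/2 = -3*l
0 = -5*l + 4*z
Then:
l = 0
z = 0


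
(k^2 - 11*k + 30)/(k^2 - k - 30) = (k - 5)/(k + 5)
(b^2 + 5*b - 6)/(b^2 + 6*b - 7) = (b + 6)/(b + 7)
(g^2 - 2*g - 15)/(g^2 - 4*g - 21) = (g - 5)/(g - 7)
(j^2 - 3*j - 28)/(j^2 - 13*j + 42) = (j + 4)/(j - 6)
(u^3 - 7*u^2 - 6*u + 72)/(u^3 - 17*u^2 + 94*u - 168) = (u + 3)/(u - 7)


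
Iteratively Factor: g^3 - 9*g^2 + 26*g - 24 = (g - 4)*(g^2 - 5*g + 6) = (g - 4)*(g - 3)*(g - 2)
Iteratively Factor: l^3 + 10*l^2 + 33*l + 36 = (l + 4)*(l^2 + 6*l + 9) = (l + 3)*(l + 4)*(l + 3)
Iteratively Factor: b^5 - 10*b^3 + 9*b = (b + 1)*(b^4 - b^3 - 9*b^2 + 9*b) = (b - 3)*(b + 1)*(b^3 + 2*b^2 - 3*b) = (b - 3)*(b - 1)*(b + 1)*(b^2 + 3*b) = b*(b - 3)*(b - 1)*(b + 1)*(b + 3)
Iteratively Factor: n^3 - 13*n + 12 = (n - 1)*(n^2 + n - 12) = (n - 3)*(n - 1)*(n + 4)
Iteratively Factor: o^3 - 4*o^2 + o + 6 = (o - 3)*(o^2 - o - 2) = (o - 3)*(o + 1)*(o - 2)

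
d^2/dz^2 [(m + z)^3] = 6*m + 6*z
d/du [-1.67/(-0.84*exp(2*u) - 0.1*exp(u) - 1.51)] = (-2.8056*exp(u) - 0.167)*exp(u)/(0.84*exp(2*u) + 0.1*exp(u) + 1.51)^2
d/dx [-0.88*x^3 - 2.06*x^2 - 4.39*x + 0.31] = -2.64*x^2 - 4.12*x - 4.39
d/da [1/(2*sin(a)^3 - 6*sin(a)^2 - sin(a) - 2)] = (-6*sin(a)^2 + 12*sin(a) + 1)*cos(a)/(-2*sin(a)^3 + 6*sin(a)^2 + sin(a) + 2)^2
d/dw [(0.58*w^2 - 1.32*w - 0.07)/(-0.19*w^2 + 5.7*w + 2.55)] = (3.0552*w^2 + 2.9314*w - 2.967)/(0.0361*w^4 - 2.166*w^3 + 31.521*w^2 + 29.07*w + 6.5025)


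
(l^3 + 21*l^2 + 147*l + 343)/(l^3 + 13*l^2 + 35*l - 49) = (l + 7)/(l - 1)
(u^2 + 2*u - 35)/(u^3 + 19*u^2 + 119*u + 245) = (u - 5)/(u^2 + 12*u + 35)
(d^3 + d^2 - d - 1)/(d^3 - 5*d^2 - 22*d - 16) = (d^2 - 1)/(d^2 - 6*d - 16)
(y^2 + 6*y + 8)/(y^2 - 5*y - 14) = (y + 4)/(y - 7)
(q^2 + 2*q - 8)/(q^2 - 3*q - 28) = (q - 2)/(q - 7)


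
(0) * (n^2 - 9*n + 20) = 0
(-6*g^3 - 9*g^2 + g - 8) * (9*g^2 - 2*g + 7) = -54*g^5 - 69*g^4 - 15*g^3 - 137*g^2 + 23*g - 56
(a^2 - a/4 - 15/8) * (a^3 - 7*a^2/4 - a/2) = a^5 - 2*a^4 - 31*a^3/16 + 109*a^2/32 + 15*a/16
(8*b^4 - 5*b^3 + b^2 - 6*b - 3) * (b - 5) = 8*b^5 - 45*b^4 + 26*b^3 - 11*b^2 + 27*b + 15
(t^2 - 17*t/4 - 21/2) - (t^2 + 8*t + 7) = -49*t/4 - 35/2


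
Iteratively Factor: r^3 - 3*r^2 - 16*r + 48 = (r + 4)*(r^2 - 7*r + 12) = (r - 3)*(r + 4)*(r - 4)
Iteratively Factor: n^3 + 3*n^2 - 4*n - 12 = (n - 2)*(n^2 + 5*n + 6) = (n - 2)*(n + 3)*(n + 2)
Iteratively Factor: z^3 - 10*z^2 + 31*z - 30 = (z - 5)*(z^2 - 5*z + 6) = (z - 5)*(z - 3)*(z - 2)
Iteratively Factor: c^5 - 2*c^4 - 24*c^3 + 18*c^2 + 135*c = (c - 5)*(c^4 + 3*c^3 - 9*c^2 - 27*c) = (c - 5)*(c + 3)*(c^3 - 9*c) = c*(c - 5)*(c + 3)*(c^2 - 9) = c*(c - 5)*(c - 3)*(c + 3)*(c + 3)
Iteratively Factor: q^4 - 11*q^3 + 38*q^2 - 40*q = (q - 5)*(q^3 - 6*q^2 + 8*q) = (q - 5)*(q - 4)*(q^2 - 2*q) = q*(q - 5)*(q - 4)*(q - 2)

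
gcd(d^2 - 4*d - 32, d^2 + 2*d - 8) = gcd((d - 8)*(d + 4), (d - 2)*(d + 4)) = d + 4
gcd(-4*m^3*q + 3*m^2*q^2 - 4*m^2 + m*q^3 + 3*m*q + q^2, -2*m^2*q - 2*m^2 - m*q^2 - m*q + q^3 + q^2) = 1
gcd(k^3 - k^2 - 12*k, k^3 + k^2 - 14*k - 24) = k^2 - k - 12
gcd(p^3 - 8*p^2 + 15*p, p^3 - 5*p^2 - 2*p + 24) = p - 3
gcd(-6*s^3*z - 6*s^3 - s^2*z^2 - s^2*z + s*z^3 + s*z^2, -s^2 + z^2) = 1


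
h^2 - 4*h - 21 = (h - 7)*(h + 3)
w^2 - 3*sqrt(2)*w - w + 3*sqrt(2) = (w - 1)*(w - 3*sqrt(2))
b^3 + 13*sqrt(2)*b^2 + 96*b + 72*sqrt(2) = (b + sqrt(2))*(b + 6*sqrt(2))^2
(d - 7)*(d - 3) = d^2 - 10*d + 21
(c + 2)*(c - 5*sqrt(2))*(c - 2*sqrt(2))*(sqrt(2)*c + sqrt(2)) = sqrt(2)*c^4 - 14*c^3 + 3*sqrt(2)*c^3 - 42*c^2 + 22*sqrt(2)*c^2 - 28*c + 60*sqrt(2)*c + 40*sqrt(2)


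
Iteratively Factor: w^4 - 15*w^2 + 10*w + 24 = (w + 4)*(w^3 - 4*w^2 + w + 6) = (w + 1)*(w + 4)*(w^2 - 5*w + 6) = (w - 2)*(w + 1)*(w + 4)*(w - 3)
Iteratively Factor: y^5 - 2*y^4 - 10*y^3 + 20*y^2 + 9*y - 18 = (y - 2)*(y^4 - 10*y^2 + 9) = (y - 2)*(y - 1)*(y^3 + y^2 - 9*y - 9) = (y - 2)*(y - 1)*(y + 3)*(y^2 - 2*y - 3) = (y - 2)*(y - 1)*(y + 1)*(y + 3)*(y - 3)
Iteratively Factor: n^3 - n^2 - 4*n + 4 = (n + 2)*(n^2 - 3*n + 2) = (n - 1)*(n + 2)*(n - 2)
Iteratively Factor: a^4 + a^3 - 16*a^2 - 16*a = (a - 4)*(a^3 + 5*a^2 + 4*a) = (a - 4)*(a + 1)*(a^2 + 4*a) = a*(a - 4)*(a + 1)*(a + 4)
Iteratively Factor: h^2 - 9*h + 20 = (h - 4)*(h - 5)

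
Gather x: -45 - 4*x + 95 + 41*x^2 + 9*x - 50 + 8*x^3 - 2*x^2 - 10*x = 8*x^3 + 39*x^2 - 5*x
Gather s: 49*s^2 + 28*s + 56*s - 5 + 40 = 49*s^2 + 84*s + 35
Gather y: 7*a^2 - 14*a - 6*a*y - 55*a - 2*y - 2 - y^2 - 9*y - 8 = 7*a^2 - 69*a - y^2 + y*(-6*a - 11) - 10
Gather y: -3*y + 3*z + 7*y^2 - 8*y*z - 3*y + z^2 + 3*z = 7*y^2 + y*(-8*z - 6) + z^2 + 6*z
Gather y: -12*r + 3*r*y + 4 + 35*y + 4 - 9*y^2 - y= -12*r - 9*y^2 + y*(3*r + 34) + 8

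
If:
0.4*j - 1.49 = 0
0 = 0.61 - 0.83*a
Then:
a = 0.73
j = 3.72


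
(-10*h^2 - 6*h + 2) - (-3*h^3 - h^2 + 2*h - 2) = 3*h^3 - 9*h^2 - 8*h + 4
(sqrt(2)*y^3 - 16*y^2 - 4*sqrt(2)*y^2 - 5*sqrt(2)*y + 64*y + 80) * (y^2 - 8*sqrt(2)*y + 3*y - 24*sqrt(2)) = sqrt(2)*y^5 - 32*y^4 - sqrt(2)*y^4 + 32*y^3 + 111*sqrt(2)*y^3 - 143*sqrt(2)*y^2 + 544*y^2 - 2176*sqrt(2)*y + 480*y - 1920*sqrt(2)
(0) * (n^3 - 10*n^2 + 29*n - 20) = 0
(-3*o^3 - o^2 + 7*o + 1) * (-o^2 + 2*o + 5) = 3*o^5 - 5*o^4 - 24*o^3 + 8*o^2 + 37*o + 5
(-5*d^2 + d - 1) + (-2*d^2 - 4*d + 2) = -7*d^2 - 3*d + 1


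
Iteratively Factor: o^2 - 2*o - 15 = (o - 5)*(o + 3)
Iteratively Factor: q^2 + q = (q + 1)*(q)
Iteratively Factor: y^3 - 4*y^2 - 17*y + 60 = (y - 5)*(y^2 + y - 12) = (y - 5)*(y + 4)*(y - 3)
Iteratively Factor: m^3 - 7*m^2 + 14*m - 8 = (m - 2)*(m^2 - 5*m + 4) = (m - 2)*(m - 1)*(m - 4)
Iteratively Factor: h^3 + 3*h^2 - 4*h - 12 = (h + 3)*(h^2 - 4) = (h - 2)*(h + 3)*(h + 2)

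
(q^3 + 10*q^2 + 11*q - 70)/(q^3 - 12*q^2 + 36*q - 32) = (q^2 + 12*q + 35)/(q^2 - 10*q + 16)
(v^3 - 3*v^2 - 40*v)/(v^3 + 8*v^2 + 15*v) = (v - 8)/(v + 3)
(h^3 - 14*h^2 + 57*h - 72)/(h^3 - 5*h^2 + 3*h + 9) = (h - 8)/(h + 1)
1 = 1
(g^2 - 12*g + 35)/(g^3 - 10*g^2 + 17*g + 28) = (g - 5)/(g^2 - 3*g - 4)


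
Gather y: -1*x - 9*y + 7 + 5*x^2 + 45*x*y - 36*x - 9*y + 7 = 5*x^2 - 37*x + y*(45*x - 18) + 14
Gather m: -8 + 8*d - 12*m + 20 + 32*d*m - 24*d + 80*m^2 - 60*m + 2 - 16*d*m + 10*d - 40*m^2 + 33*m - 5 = -6*d + 40*m^2 + m*(16*d - 39) + 9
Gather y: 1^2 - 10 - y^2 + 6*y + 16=-y^2 + 6*y + 7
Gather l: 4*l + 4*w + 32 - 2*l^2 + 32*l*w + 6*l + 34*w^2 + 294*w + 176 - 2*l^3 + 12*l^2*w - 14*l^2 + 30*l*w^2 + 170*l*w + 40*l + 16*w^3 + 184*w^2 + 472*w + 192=-2*l^3 + l^2*(12*w - 16) + l*(30*w^2 + 202*w + 50) + 16*w^3 + 218*w^2 + 770*w + 400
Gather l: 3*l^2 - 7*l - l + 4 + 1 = 3*l^2 - 8*l + 5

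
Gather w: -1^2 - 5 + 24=18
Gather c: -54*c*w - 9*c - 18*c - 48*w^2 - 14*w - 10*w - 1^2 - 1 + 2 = c*(-54*w - 27) - 48*w^2 - 24*w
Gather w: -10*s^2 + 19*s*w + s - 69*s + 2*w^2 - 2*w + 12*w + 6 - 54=-10*s^2 - 68*s + 2*w^2 + w*(19*s + 10) - 48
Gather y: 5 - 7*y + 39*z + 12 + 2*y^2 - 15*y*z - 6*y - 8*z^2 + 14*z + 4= 2*y^2 + y*(-15*z - 13) - 8*z^2 + 53*z + 21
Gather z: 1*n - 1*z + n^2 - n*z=n^2 + n + z*(-n - 1)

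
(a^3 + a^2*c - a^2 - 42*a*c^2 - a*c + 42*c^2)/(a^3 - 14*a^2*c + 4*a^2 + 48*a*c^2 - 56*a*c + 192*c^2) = (a^2 + 7*a*c - a - 7*c)/(a^2 - 8*a*c + 4*a - 32*c)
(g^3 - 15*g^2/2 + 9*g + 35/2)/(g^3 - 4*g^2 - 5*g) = (g - 7/2)/g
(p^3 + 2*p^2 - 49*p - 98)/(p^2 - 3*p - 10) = (p^2 - 49)/(p - 5)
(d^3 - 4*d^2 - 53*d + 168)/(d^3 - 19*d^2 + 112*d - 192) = (d + 7)/(d - 8)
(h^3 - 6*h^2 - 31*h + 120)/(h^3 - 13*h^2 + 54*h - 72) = (h^2 - 3*h - 40)/(h^2 - 10*h + 24)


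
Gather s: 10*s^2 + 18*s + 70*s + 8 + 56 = 10*s^2 + 88*s + 64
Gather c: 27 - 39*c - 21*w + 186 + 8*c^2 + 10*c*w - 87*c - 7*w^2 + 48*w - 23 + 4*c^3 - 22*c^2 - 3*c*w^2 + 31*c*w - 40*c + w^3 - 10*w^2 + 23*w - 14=4*c^3 - 14*c^2 + c*(-3*w^2 + 41*w - 166) + w^3 - 17*w^2 + 50*w + 176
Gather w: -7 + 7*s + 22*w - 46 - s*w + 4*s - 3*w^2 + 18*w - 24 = 11*s - 3*w^2 + w*(40 - s) - 77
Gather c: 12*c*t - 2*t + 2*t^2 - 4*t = 12*c*t + 2*t^2 - 6*t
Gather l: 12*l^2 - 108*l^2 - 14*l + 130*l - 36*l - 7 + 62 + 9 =-96*l^2 + 80*l + 64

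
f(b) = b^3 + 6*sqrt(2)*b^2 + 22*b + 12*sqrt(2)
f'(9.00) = 417.74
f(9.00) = 1631.28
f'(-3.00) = -1.91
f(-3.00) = 0.34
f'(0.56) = 32.44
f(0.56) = 32.13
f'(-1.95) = 0.31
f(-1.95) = -1.08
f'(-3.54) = -0.48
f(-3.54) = 1.06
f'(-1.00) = 8.03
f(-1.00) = 2.46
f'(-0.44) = 15.11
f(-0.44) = 8.85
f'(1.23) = 47.41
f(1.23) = 58.73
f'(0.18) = 25.15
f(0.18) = 21.21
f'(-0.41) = 15.55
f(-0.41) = 9.31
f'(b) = 3*b^2 + 12*sqrt(2)*b + 22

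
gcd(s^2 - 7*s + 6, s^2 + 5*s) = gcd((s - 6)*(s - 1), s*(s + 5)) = 1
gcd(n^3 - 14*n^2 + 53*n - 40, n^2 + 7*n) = 1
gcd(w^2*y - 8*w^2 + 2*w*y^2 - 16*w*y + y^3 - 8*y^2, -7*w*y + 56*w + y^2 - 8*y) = y - 8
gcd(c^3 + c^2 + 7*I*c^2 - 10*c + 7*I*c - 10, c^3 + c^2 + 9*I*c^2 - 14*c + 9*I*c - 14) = c^2 + c*(1 + 2*I) + 2*I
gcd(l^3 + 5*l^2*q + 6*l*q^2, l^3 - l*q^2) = l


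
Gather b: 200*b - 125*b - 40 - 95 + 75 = 75*b - 60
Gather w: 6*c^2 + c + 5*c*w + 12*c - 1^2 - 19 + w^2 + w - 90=6*c^2 + 13*c + w^2 + w*(5*c + 1) - 110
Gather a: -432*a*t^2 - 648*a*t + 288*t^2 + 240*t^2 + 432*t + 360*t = a*(-432*t^2 - 648*t) + 528*t^2 + 792*t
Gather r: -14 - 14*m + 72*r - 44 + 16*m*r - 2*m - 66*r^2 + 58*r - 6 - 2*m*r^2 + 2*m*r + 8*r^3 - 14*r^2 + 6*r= -16*m + 8*r^3 + r^2*(-2*m - 80) + r*(18*m + 136) - 64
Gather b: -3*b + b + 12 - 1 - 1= 10 - 2*b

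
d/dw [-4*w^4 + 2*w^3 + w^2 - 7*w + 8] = -16*w^3 + 6*w^2 + 2*w - 7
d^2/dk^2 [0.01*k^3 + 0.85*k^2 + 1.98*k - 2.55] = 0.06*k + 1.7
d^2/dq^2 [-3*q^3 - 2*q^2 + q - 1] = -18*q - 4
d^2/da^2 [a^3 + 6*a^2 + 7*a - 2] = 6*a + 12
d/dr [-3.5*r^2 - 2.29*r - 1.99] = -7.0*r - 2.29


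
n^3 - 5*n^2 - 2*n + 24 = (n - 4)*(n - 3)*(n + 2)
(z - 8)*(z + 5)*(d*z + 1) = d*z^3 - 3*d*z^2 - 40*d*z + z^2 - 3*z - 40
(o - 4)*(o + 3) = o^2 - o - 12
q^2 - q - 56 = (q - 8)*(q + 7)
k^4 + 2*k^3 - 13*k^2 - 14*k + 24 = (k - 3)*(k - 1)*(k + 2)*(k + 4)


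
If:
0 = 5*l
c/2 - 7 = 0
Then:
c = 14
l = 0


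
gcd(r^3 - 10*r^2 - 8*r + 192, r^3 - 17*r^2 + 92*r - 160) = r - 8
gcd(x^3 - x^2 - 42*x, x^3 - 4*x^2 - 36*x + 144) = x + 6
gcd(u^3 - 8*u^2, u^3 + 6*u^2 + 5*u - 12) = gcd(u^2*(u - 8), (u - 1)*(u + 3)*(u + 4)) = 1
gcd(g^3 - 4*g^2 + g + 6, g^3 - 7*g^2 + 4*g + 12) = g^2 - g - 2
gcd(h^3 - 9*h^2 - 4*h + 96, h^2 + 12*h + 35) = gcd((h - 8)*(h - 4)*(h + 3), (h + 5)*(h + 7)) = 1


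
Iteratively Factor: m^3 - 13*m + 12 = (m - 1)*(m^2 + m - 12) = (m - 3)*(m - 1)*(m + 4)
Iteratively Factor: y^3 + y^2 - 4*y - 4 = (y + 2)*(y^2 - y - 2) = (y + 1)*(y + 2)*(y - 2)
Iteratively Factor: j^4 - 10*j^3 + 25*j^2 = (j - 5)*(j^3 - 5*j^2) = (j - 5)^2*(j^2) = j*(j - 5)^2*(j)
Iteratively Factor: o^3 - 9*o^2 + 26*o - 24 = (o - 3)*(o^2 - 6*o + 8) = (o - 3)*(o - 2)*(o - 4)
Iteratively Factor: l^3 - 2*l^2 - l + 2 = (l - 1)*(l^2 - l - 2) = (l - 1)*(l + 1)*(l - 2)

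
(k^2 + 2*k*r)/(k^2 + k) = (k + 2*r)/(k + 1)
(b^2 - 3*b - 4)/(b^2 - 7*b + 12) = (b + 1)/(b - 3)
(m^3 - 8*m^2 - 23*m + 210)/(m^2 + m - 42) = (m^2 - 2*m - 35)/(m + 7)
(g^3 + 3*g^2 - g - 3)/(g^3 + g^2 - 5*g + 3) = (g + 1)/(g - 1)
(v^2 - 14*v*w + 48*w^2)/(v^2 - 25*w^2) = (v^2 - 14*v*w + 48*w^2)/(v^2 - 25*w^2)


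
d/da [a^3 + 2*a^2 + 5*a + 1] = 3*a^2 + 4*a + 5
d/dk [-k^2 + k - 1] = 1 - 2*k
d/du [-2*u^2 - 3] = -4*u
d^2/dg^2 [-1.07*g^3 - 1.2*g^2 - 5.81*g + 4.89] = -6.42*g - 2.4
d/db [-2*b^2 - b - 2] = -4*b - 1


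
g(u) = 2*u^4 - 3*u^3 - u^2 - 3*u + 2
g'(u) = 8*u^3 - 9*u^2 - 2*u - 3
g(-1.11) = 11.24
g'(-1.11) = -22.81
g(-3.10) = 275.77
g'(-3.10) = -321.62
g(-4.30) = 918.69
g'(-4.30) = -796.87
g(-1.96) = 56.14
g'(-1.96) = -93.89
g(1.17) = -3.94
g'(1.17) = -4.85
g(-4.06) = 741.88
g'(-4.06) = -678.62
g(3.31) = 112.39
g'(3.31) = 181.89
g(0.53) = -0.16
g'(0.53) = -5.40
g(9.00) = 10829.00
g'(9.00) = 5082.00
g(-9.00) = 15257.00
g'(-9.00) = -6546.00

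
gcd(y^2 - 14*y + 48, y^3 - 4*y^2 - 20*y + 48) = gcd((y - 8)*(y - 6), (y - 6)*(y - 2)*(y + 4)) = y - 6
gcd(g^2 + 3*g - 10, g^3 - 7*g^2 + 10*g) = g - 2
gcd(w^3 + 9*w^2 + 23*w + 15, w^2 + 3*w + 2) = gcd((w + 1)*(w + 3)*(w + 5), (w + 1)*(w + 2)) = w + 1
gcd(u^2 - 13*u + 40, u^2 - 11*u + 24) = u - 8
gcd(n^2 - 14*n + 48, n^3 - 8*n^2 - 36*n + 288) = n^2 - 14*n + 48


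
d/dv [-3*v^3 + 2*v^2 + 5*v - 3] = -9*v^2 + 4*v + 5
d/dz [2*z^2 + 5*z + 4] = 4*z + 5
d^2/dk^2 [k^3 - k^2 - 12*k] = 6*k - 2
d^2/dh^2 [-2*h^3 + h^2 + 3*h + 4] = 2 - 12*h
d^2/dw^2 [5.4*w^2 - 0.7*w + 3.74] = 10.8000000000000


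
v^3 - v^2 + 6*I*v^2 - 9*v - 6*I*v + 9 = (v - 1)*(v + 3*I)^2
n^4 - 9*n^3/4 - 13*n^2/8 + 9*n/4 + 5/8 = (n - 5/2)*(n - 1)*(n + 1/4)*(n + 1)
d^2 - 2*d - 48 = (d - 8)*(d + 6)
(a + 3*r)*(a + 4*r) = a^2 + 7*a*r + 12*r^2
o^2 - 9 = (o - 3)*(o + 3)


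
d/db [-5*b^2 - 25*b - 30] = -10*b - 25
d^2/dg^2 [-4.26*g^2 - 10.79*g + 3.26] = -8.52000000000000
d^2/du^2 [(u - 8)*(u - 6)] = 2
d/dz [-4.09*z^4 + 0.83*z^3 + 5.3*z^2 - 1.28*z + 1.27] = -16.36*z^3 + 2.49*z^2 + 10.6*z - 1.28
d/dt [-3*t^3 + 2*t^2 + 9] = t*(4 - 9*t)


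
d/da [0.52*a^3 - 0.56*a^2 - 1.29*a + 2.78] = 1.56*a^2 - 1.12*a - 1.29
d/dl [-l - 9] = -1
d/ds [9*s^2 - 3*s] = 18*s - 3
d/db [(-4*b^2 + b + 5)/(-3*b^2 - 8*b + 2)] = 7*(5*b^2 + 2*b + 6)/(9*b^4 + 48*b^3 + 52*b^2 - 32*b + 4)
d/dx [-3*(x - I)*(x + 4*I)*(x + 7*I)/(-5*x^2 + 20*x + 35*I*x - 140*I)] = (3*x^4 + x^3*(-24 - 42*I) + x^2*(261 + 132*I) + x*(-1680 - 168*I) - 588 - 1092*I)/(5*x^4 + x^3*(-40 - 70*I) + x^2*(-165 + 560*I) + x*(1960 - 1120*I) - 3920)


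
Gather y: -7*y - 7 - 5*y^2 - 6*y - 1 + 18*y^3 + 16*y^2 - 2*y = 18*y^3 + 11*y^2 - 15*y - 8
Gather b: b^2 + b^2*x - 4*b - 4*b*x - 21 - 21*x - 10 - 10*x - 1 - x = b^2*(x + 1) + b*(-4*x - 4) - 32*x - 32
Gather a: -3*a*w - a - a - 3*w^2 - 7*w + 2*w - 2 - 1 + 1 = a*(-3*w - 2) - 3*w^2 - 5*w - 2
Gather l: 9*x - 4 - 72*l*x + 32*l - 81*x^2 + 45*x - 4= l*(32 - 72*x) - 81*x^2 + 54*x - 8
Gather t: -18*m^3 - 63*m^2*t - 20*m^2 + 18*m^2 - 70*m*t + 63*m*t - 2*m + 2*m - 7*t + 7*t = -18*m^3 - 2*m^2 + t*(-63*m^2 - 7*m)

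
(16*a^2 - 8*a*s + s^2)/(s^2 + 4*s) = (16*a^2 - 8*a*s + s^2)/(s*(s + 4))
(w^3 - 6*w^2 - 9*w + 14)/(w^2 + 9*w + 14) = (w^2 - 8*w + 7)/(w + 7)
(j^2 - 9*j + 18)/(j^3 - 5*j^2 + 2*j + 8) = (j^2 - 9*j + 18)/(j^3 - 5*j^2 + 2*j + 8)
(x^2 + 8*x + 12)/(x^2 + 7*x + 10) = (x + 6)/(x + 5)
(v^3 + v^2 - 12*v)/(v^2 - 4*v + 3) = v*(v + 4)/(v - 1)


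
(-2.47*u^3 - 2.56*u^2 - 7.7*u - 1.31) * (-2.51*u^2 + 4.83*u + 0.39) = 6.1997*u^5 - 5.5045*u^4 + 5.9989*u^3 - 34.9013*u^2 - 9.3303*u - 0.5109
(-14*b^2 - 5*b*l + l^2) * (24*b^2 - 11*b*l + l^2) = -336*b^4 + 34*b^3*l + 65*b^2*l^2 - 16*b*l^3 + l^4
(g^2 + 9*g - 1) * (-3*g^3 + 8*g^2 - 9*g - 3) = -3*g^5 - 19*g^4 + 66*g^3 - 92*g^2 - 18*g + 3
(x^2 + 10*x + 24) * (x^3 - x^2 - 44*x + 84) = x^5 + 9*x^4 - 30*x^3 - 380*x^2 - 216*x + 2016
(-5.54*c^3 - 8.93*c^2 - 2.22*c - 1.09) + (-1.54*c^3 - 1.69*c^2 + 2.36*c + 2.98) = -7.08*c^3 - 10.62*c^2 + 0.14*c + 1.89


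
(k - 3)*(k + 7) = k^2 + 4*k - 21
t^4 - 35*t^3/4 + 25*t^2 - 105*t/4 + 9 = (t - 4)*(t - 3)*(t - 1)*(t - 3/4)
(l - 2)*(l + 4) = l^2 + 2*l - 8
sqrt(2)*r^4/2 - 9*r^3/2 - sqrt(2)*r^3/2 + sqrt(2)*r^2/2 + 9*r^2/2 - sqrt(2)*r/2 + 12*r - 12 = (r - 1)*(r - 4*sqrt(2))*(r - 3*sqrt(2)/2)*(sqrt(2)*r/2 + 1)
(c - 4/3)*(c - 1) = c^2 - 7*c/3 + 4/3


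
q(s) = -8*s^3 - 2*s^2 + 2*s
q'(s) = -24*s^2 - 4*s + 2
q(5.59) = -1448.73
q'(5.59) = -770.31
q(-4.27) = 577.83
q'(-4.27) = -418.51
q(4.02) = -544.00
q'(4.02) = -401.93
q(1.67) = -39.50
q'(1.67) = -71.61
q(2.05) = -73.23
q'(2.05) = -107.06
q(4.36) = -692.35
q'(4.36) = -471.67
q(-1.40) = 15.23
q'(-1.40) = -39.44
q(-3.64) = 352.05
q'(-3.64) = -301.43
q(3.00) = -228.00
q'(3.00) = -226.00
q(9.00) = -5976.00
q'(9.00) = -1978.00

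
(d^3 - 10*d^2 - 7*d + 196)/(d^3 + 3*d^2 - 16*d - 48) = (d^2 - 14*d + 49)/(d^2 - d - 12)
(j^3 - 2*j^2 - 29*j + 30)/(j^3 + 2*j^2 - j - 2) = (j^2 - j - 30)/(j^2 + 3*j + 2)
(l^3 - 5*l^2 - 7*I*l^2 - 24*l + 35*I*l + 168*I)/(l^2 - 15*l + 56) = (l^2 + l*(3 - 7*I) - 21*I)/(l - 7)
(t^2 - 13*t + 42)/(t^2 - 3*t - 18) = (t - 7)/(t + 3)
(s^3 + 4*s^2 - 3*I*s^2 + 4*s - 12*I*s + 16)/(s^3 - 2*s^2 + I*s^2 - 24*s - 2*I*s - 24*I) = (s - 4*I)/(s - 6)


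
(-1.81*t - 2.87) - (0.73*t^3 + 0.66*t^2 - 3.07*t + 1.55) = -0.73*t^3 - 0.66*t^2 + 1.26*t - 4.42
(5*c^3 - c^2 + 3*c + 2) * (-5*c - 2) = -25*c^4 - 5*c^3 - 13*c^2 - 16*c - 4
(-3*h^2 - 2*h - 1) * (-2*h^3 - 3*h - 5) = 6*h^5 + 4*h^4 + 11*h^3 + 21*h^2 + 13*h + 5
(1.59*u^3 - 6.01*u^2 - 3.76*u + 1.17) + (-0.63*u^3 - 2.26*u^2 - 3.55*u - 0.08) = 0.96*u^3 - 8.27*u^2 - 7.31*u + 1.09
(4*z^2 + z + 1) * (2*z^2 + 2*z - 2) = 8*z^4 + 10*z^3 - 4*z^2 - 2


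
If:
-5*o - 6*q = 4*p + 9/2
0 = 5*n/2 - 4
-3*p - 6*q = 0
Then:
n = 8/5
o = 2*q/5 - 9/10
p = -2*q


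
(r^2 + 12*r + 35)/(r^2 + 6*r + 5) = (r + 7)/(r + 1)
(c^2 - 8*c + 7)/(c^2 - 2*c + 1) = (c - 7)/(c - 1)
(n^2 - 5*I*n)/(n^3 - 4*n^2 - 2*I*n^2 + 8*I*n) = (n - 5*I)/(n^2 - 4*n - 2*I*n + 8*I)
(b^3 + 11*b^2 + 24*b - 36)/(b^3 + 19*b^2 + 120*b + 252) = (b - 1)/(b + 7)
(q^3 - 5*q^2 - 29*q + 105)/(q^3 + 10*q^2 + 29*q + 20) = (q^2 - 10*q + 21)/(q^2 + 5*q + 4)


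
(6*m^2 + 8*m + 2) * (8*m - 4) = 48*m^3 + 40*m^2 - 16*m - 8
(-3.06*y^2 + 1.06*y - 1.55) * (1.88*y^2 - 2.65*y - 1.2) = -5.7528*y^4 + 10.1018*y^3 - 2.051*y^2 + 2.8355*y + 1.86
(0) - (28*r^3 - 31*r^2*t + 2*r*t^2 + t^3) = -28*r^3 + 31*r^2*t - 2*r*t^2 - t^3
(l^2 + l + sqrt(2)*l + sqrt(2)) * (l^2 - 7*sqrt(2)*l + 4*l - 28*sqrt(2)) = l^4 - 6*sqrt(2)*l^3 + 5*l^3 - 30*sqrt(2)*l^2 - 10*l^2 - 70*l - 24*sqrt(2)*l - 56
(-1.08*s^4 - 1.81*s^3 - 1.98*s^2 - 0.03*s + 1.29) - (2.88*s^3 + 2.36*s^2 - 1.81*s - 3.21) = -1.08*s^4 - 4.69*s^3 - 4.34*s^2 + 1.78*s + 4.5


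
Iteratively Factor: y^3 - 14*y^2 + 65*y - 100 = (y - 5)*(y^2 - 9*y + 20) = (y - 5)*(y - 4)*(y - 5)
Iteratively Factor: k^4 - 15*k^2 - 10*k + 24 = (k - 4)*(k^3 + 4*k^2 + k - 6) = (k - 4)*(k + 3)*(k^2 + k - 2) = (k - 4)*(k - 1)*(k + 3)*(k + 2)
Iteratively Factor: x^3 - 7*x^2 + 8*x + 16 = (x - 4)*(x^2 - 3*x - 4) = (x - 4)^2*(x + 1)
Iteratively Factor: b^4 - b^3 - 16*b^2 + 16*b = (b - 1)*(b^3 - 16*b) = (b - 4)*(b - 1)*(b^2 + 4*b) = b*(b - 4)*(b - 1)*(b + 4)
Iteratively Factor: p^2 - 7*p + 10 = (p - 5)*(p - 2)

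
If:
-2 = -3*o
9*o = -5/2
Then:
No Solution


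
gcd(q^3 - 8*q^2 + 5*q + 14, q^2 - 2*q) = q - 2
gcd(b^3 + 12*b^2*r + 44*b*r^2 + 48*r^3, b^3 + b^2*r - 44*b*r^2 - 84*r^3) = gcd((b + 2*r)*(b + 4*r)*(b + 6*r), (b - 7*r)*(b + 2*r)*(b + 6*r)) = b^2 + 8*b*r + 12*r^2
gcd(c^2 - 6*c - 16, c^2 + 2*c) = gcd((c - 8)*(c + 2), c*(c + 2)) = c + 2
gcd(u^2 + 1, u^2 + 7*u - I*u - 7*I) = u - I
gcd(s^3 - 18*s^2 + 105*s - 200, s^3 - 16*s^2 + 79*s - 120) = s^2 - 13*s + 40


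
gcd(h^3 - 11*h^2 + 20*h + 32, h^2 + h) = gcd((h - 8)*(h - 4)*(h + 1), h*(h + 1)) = h + 1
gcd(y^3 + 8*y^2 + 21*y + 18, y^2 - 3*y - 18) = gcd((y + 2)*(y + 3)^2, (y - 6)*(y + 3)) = y + 3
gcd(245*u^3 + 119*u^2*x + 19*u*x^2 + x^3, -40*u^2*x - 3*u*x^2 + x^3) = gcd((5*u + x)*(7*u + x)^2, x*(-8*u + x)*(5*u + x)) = 5*u + x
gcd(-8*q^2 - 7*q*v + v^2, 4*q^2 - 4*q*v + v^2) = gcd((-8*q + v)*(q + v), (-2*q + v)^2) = 1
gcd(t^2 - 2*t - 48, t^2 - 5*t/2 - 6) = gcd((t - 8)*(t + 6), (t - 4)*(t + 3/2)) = 1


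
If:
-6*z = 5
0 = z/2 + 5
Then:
No Solution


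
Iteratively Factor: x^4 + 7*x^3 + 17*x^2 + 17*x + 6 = (x + 1)*(x^3 + 6*x^2 + 11*x + 6) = (x + 1)*(x + 2)*(x^2 + 4*x + 3) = (x + 1)*(x + 2)*(x + 3)*(x + 1)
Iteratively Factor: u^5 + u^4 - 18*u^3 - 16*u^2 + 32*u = (u)*(u^4 + u^3 - 18*u^2 - 16*u + 32) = u*(u - 4)*(u^3 + 5*u^2 + 2*u - 8) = u*(u - 4)*(u + 4)*(u^2 + u - 2) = u*(u - 4)*(u + 2)*(u + 4)*(u - 1)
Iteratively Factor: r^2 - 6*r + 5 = (r - 5)*(r - 1)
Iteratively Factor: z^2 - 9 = (z + 3)*(z - 3)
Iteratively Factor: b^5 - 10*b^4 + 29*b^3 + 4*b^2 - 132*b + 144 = (b - 4)*(b^4 - 6*b^3 + 5*b^2 + 24*b - 36) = (b - 4)*(b - 2)*(b^3 - 4*b^2 - 3*b + 18) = (b - 4)*(b - 3)*(b - 2)*(b^2 - b - 6) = (b - 4)*(b - 3)*(b - 2)*(b + 2)*(b - 3)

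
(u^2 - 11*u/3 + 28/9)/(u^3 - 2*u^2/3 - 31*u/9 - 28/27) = 3*(3*u - 4)/(9*u^2 + 15*u + 4)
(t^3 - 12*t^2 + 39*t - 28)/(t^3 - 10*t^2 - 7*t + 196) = (t^2 - 5*t + 4)/(t^2 - 3*t - 28)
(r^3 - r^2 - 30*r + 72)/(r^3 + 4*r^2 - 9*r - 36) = (r^2 + 2*r - 24)/(r^2 + 7*r + 12)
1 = 1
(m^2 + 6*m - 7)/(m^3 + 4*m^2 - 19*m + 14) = 1/(m - 2)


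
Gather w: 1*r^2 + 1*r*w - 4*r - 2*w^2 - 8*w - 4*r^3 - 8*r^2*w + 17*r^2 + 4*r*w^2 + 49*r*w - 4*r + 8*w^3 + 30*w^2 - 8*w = -4*r^3 + 18*r^2 - 8*r + 8*w^3 + w^2*(4*r + 28) + w*(-8*r^2 + 50*r - 16)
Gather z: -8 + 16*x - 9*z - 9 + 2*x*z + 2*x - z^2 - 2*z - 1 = 18*x - z^2 + z*(2*x - 11) - 18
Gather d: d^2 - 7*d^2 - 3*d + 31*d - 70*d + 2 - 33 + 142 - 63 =-6*d^2 - 42*d + 48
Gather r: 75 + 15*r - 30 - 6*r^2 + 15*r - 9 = -6*r^2 + 30*r + 36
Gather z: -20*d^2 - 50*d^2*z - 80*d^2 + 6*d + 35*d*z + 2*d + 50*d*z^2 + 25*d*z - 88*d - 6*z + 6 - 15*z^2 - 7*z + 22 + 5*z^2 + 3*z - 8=-100*d^2 - 80*d + z^2*(50*d - 10) + z*(-50*d^2 + 60*d - 10) + 20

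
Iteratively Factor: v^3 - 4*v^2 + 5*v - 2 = (v - 1)*(v^2 - 3*v + 2) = (v - 2)*(v - 1)*(v - 1)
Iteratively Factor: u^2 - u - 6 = (u - 3)*(u + 2)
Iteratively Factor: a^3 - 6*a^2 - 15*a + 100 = (a + 4)*(a^2 - 10*a + 25) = (a - 5)*(a + 4)*(a - 5)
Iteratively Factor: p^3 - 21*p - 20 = (p + 1)*(p^2 - p - 20) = (p - 5)*(p + 1)*(p + 4)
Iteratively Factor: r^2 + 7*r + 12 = (r + 3)*(r + 4)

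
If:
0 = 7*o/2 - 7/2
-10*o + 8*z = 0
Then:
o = 1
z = 5/4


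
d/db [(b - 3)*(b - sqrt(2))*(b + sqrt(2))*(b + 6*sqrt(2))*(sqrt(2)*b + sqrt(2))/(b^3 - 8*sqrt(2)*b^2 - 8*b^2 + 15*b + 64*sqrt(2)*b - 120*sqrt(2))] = 2*(sqrt(2)*b^5 - 18*b^4 - 7*sqrt(2)*b^4 - 101*sqrt(2)*b^3 + 84*b^3 + 118*b^2 + 678*sqrt(2)*b^2 - 136*b + 480*sqrt(2)*b - 576*sqrt(2) - 140)/(b^4 - 16*sqrt(2)*b^3 - 10*b^3 + 153*b^2 + 160*sqrt(2)*b^2 - 1280*b - 400*sqrt(2)*b + 3200)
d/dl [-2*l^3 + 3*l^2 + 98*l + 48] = -6*l^2 + 6*l + 98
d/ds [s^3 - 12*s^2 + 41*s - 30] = 3*s^2 - 24*s + 41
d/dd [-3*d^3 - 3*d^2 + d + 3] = -9*d^2 - 6*d + 1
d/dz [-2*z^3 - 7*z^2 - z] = -6*z^2 - 14*z - 1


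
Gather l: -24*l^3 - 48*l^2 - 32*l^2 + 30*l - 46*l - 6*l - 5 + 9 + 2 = -24*l^3 - 80*l^2 - 22*l + 6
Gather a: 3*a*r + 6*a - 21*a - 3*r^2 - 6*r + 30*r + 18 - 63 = a*(3*r - 15) - 3*r^2 + 24*r - 45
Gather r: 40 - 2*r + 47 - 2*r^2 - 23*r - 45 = -2*r^2 - 25*r + 42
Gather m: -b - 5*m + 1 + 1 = -b - 5*m + 2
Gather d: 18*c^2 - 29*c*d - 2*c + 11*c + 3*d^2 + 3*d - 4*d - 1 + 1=18*c^2 + 9*c + 3*d^2 + d*(-29*c - 1)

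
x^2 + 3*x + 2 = (x + 1)*(x + 2)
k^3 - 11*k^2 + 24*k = k*(k - 8)*(k - 3)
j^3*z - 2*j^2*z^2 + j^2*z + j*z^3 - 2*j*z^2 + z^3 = (j - z)^2*(j*z + z)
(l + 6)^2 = l^2 + 12*l + 36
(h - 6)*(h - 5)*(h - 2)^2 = h^4 - 15*h^3 + 78*h^2 - 164*h + 120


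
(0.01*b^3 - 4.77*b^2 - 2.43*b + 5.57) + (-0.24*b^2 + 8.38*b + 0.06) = 0.01*b^3 - 5.01*b^2 + 5.95*b + 5.63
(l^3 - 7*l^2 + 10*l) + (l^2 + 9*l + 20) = l^3 - 6*l^2 + 19*l + 20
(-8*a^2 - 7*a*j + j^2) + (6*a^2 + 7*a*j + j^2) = -2*a^2 + 2*j^2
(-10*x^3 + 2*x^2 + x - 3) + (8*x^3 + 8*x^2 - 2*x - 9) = -2*x^3 + 10*x^2 - x - 12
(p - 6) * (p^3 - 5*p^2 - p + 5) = p^4 - 11*p^3 + 29*p^2 + 11*p - 30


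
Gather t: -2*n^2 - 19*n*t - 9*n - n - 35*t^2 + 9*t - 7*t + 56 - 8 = -2*n^2 - 10*n - 35*t^2 + t*(2 - 19*n) + 48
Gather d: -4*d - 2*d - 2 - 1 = -6*d - 3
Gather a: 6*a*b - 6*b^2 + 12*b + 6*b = 6*a*b - 6*b^2 + 18*b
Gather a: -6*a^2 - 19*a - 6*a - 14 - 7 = -6*a^2 - 25*a - 21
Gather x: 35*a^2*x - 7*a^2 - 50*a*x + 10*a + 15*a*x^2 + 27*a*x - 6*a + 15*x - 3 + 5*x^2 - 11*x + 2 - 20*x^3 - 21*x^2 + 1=-7*a^2 + 4*a - 20*x^3 + x^2*(15*a - 16) + x*(35*a^2 - 23*a + 4)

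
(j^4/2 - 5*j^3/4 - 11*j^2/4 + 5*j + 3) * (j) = j^5/2 - 5*j^4/4 - 11*j^3/4 + 5*j^2 + 3*j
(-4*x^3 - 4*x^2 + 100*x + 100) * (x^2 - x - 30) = -4*x^5 + 224*x^3 + 120*x^2 - 3100*x - 3000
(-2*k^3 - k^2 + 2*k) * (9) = -18*k^3 - 9*k^2 + 18*k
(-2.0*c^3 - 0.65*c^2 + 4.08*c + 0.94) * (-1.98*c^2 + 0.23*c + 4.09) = 3.96*c^5 + 0.827*c^4 - 16.4079*c^3 - 3.5813*c^2 + 16.9034*c + 3.8446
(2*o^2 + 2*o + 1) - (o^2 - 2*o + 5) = o^2 + 4*o - 4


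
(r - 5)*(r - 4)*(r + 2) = r^3 - 7*r^2 + 2*r + 40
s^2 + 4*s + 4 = (s + 2)^2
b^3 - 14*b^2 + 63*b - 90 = (b - 6)*(b - 5)*(b - 3)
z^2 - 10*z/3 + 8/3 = (z - 2)*(z - 4/3)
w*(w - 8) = w^2 - 8*w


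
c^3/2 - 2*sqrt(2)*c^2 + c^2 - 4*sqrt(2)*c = c*(c/2 + 1)*(c - 4*sqrt(2))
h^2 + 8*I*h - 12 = (h + 2*I)*(h + 6*I)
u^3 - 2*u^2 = u^2*(u - 2)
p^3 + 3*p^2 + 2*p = p*(p + 1)*(p + 2)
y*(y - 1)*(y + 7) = y^3 + 6*y^2 - 7*y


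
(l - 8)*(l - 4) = l^2 - 12*l + 32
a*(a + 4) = a^2 + 4*a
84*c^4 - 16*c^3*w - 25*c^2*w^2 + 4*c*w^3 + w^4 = (-3*c + w)*(-2*c + w)*(2*c + w)*(7*c + w)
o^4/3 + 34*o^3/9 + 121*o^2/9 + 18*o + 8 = (o/3 + 1)*(o + 1)*(o + 4/3)*(o + 6)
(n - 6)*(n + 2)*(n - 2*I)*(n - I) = n^4 - 4*n^3 - 3*I*n^3 - 14*n^2 + 12*I*n^2 + 8*n + 36*I*n + 24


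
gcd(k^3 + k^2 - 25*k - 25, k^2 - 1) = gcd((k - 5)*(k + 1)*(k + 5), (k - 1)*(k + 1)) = k + 1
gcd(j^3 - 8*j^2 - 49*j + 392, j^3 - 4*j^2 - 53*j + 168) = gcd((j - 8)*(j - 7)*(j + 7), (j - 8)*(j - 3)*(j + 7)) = j^2 - j - 56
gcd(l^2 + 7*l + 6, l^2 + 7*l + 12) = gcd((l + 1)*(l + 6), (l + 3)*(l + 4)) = 1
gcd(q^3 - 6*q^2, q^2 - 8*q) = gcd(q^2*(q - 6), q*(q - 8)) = q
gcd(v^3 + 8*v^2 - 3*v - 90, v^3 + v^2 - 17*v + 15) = v^2 + 2*v - 15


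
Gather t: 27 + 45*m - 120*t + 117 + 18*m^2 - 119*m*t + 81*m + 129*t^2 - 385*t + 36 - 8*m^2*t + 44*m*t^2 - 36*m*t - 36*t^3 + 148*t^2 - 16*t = 18*m^2 + 126*m - 36*t^3 + t^2*(44*m + 277) + t*(-8*m^2 - 155*m - 521) + 180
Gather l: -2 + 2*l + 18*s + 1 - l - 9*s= l + 9*s - 1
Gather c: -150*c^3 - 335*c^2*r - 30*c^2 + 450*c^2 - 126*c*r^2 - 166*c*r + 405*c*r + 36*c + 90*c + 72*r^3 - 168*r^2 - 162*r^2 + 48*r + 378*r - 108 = -150*c^3 + c^2*(420 - 335*r) + c*(-126*r^2 + 239*r + 126) + 72*r^3 - 330*r^2 + 426*r - 108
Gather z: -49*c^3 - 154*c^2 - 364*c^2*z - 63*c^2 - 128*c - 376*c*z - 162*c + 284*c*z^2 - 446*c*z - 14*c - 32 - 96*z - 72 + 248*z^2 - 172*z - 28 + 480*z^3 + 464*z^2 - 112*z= -49*c^3 - 217*c^2 - 304*c + 480*z^3 + z^2*(284*c + 712) + z*(-364*c^2 - 822*c - 380) - 132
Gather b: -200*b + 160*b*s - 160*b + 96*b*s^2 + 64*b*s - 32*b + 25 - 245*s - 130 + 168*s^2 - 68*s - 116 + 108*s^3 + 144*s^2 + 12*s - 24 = b*(96*s^2 + 224*s - 392) + 108*s^3 + 312*s^2 - 301*s - 245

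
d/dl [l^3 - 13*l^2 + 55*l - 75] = 3*l^2 - 26*l + 55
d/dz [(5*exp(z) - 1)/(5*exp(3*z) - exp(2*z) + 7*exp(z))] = (-50*exp(3*z) + 20*exp(2*z) - 2*exp(z) + 7)*exp(-z)/(25*exp(4*z) - 10*exp(3*z) + 71*exp(2*z) - 14*exp(z) + 49)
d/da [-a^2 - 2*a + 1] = -2*a - 2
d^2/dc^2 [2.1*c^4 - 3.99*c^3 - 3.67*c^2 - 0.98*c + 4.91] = 25.2*c^2 - 23.94*c - 7.34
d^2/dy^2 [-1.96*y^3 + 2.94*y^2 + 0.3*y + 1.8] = 5.88 - 11.76*y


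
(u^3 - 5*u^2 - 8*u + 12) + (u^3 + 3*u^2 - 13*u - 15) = 2*u^3 - 2*u^2 - 21*u - 3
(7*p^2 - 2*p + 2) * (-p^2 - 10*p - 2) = -7*p^4 - 68*p^3 + 4*p^2 - 16*p - 4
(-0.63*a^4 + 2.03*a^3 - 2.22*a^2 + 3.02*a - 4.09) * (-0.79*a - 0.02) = 0.4977*a^5 - 1.5911*a^4 + 1.7132*a^3 - 2.3414*a^2 + 3.1707*a + 0.0818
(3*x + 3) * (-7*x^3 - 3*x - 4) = -21*x^4 - 21*x^3 - 9*x^2 - 21*x - 12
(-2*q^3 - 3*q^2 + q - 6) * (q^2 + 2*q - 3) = -2*q^5 - 7*q^4 + q^3 + 5*q^2 - 15*q + 18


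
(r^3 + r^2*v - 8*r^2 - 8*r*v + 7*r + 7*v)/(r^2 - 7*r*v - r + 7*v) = (r^2 + r*v - 7*r - 7*v)/(r - 7*v)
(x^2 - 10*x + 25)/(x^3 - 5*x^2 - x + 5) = (x - 5)/(x^2 - 1)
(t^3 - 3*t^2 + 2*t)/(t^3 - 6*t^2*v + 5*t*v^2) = (t^2 - 3*t + 2)/(t^2 - 6*t*v + 5*v^2)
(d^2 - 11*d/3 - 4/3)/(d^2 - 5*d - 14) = (-3*d^2 + 11*d + 4)/(3*(-d^2 + 5*d + 14))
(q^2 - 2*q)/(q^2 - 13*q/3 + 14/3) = 3*q/(3*q - 7)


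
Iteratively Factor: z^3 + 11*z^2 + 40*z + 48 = (z + 4)*(z^2 + 7*z + 12) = (z + 3)*(z + 4)*(z + 4)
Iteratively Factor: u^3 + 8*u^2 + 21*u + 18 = (u + 3)*(u^2 + 5*u + 6) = (u + 3)^2*(u + 2)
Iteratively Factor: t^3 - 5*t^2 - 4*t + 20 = (t - 2)*(t^2 - 3*t - 10) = (t - 2)*(t + 2)*(t - 5)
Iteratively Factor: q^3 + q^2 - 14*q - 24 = (q + 3)*(q^2 - 2*q - 8) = (q + 2)*(q + 3)*(q - 4)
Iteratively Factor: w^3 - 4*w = (w + 2)*(w^2 - 2*w) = (w - 2)*(w + 2)*(w)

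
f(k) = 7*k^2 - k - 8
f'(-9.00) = -127.00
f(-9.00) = 568.00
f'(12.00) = 167.00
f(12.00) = 988.00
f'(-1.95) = -28.30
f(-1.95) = 20.57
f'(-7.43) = -105.02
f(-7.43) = 385.86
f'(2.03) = 27.42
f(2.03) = 18.82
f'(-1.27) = -18.78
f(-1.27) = 4.56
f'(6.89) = 95.46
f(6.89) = 317.41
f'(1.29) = 17.06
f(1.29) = 2.36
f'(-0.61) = -9.54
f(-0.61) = -4.79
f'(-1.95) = -28.30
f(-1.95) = 20.57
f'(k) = 14*k - 1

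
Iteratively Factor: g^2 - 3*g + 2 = (g - 2)*(g - 1)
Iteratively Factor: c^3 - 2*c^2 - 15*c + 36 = (c - 3)*(c^2 + c - 12) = (c - 3)^2*(c + 4)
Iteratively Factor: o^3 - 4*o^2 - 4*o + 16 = (o + 2)*(o^2 - 6*o + 8) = (o - 4)*(o + 2)*(o - 2)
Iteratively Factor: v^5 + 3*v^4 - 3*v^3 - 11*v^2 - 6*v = (v + 1)*(v^4 + 2*v^3 - 5*v^2 - 6*v) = (v - 2)*(v + 1)*(v^3 + 4*v^2 + 3*v) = v*(v - 2)*(v + 1)*(v^2 + 4*v + 3) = v*(v - 2)*(v + 1)*(v + 3)*(v + 1)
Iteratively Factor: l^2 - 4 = (l + 2)*(l - 2)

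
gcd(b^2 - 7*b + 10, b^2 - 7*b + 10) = b^2 - 7*b + 10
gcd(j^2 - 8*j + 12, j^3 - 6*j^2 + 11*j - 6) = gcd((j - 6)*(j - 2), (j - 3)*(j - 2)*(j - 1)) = j - 2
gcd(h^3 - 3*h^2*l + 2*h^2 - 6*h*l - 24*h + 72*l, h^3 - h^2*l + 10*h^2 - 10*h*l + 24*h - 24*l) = h + 6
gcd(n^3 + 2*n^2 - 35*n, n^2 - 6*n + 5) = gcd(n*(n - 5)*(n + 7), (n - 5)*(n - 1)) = n - 5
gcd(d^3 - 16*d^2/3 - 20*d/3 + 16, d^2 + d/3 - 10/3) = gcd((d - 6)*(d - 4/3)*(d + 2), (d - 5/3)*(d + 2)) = d + 2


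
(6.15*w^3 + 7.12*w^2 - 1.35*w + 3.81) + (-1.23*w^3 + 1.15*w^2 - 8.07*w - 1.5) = 4.92*w^3 + 8.27*w^2 - 9.42*w + 2.31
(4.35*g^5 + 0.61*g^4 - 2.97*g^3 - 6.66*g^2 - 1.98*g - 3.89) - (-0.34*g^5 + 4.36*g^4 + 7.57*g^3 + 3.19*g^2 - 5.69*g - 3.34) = 4.69*g^5 - 3.75*g^4 - 10.54*g^3 - 9.85*g^2 + 3.71*g - 0.55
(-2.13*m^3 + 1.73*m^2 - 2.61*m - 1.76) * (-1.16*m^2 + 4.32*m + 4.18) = 2.4708*m^5 - 11.2084*m^4 + 1.5978*m^3 - 2.0022*m^2 - 18.513*m - 7.3568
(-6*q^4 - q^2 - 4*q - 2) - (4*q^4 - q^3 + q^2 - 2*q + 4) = -10*q^4 + q^3 - 2*q^2 - 2*q - 6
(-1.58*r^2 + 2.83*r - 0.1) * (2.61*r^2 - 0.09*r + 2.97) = -4.1238*r^4 + 7.5285*r^3 - 5.2083*r^2 + 8.4141*r - 0.297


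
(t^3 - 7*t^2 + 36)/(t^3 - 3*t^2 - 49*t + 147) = (t^2 - 4*t - 12)/(t^2 - 49)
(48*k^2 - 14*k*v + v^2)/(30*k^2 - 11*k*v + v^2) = (-8*k + v)/(-5*k + v)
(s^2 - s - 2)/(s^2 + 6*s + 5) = (s - 2)/(s + 5)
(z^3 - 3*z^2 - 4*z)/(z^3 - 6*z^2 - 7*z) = (z - 4)/(z - 7)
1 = 1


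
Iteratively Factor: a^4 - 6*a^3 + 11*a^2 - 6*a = (a)*(a^3 - 6*a^2 + 11*a - 6) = a*(a - 2)*(a^2 - 4*a + 3) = a*(a - 2)*(a - 1)*(a - 3)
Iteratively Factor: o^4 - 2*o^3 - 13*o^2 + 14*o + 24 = (o + 1)*(o^3 - 3*o^2 - 10*o + 24) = (o + 1)*(o + 3)*(o^2 - 6*o + 8) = (o - 4)*(o + 1)*(o + 3)*(o - 2)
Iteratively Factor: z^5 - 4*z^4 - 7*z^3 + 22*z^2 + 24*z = (z + 2)*(z^4 - 6*z^3 + 5*z^2 + 12*z) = z*(z + 2)*(z^3 - 6*z^2 + 5*z + 12) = z*(z + 1)*(z + 2)*(z^2 - 7*z + 12) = z*(z - 3)*(z + 1)*(z + 2)*(z - 4)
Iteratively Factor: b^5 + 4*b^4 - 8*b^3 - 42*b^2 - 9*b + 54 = (b - 3)*(b^4 + 7*b^3 + 13*b^2 - 3*b - 18) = (b - 3)*(b + 3)*(b^3 + 4*b^2 + b - 6) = (b - 3)*(b + 3)^2*(b^2 + b - 2) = (b - 3)*(b + 2)*(b + 3)^2*(b - 1)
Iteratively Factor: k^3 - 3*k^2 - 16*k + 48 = (k - 4)*(k^2 + k - 12) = (k - 4)*(k - 3)*(k + 4)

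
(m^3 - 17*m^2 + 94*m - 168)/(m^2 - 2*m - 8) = (m^2 - 13*m + 42)/(m + 2)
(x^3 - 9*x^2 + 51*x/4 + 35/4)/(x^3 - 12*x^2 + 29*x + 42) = (x^2 - 2*x - 5/4)/(x^2 - 5*x - 6)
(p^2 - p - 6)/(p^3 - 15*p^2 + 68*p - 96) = (p + 2)/(p^2 - 12*p + 32)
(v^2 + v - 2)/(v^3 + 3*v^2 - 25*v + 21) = (v + 2)/(v^2 + 4*v - 21)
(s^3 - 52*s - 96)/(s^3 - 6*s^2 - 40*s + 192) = (s + 2)/(s - 4)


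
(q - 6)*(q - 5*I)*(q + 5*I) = q^3 - 6*q^2 + 25*q - 150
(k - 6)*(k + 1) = k^2 - 5*k - 6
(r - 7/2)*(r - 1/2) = r^2 - 4*r + 7/4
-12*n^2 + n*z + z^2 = (-3*n + z)*(4*n + z)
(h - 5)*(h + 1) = h^2 - 4*h - 5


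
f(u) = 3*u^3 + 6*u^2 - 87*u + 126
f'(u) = 9*u^2 + 12*u - 87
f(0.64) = 73.56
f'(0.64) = -75.63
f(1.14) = 39.06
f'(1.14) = -61.62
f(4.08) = 74.67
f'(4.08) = 111.78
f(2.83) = -4.16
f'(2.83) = 19.04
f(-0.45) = 166.09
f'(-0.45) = -90.58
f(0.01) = 125.13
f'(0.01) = -86.88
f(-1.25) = 238.27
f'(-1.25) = -87.94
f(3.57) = 28.38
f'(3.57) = 70.54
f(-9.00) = -792.00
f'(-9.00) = 534.00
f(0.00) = 126.00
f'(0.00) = -87.00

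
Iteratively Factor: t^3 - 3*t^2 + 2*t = (t - 2)*(t^2 - t) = (t - 2)*(t - 1)*(t)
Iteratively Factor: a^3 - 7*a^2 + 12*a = (a - 4)*(a^2 - 3*a) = (a - 4)*(a - 3)*(a)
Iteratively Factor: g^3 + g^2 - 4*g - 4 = (g - 2)*(g^2 + 3*g + 2) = (g - 2)*(g + 2)*(g + 1)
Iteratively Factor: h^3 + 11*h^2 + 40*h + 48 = (h + 3)*(h^2 + 8*h + 16) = (h + 3)*(h + 4)*(h + 4)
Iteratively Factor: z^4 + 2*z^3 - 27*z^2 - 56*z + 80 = (z + 4)*(z^3 - 2*z^2 - 19*z + 20) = (z - 1)*(z + 4)*(z^2 - z - 20) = (z - 5)*(z - 1)*(z + 4)*(z + 4)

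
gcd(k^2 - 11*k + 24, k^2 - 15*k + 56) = k - 8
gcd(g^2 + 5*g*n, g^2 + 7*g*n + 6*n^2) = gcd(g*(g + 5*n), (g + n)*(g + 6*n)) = 1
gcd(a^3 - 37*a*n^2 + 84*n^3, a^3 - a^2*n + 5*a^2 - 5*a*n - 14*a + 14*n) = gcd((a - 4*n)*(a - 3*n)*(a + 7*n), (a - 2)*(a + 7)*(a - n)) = 1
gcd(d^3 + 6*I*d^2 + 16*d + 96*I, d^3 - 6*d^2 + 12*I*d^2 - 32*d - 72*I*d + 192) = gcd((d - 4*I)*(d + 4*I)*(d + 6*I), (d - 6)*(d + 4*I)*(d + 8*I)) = d + 4*I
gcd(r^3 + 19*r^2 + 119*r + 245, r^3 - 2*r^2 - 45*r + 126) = r + 7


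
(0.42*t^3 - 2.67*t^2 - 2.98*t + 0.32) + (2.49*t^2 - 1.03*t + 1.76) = 0.42*t^3 - 0.18*t^2 - 4.01*t + 2.08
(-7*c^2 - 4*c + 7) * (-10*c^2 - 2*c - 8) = 70*c^4 + 54*c^3 - 6*c^2 + 18*c - 56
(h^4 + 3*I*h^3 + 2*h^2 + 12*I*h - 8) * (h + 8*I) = h^5 + 11*I*h^4 - 22*h^3 + 28*I*h^2 - 104*h - 64*I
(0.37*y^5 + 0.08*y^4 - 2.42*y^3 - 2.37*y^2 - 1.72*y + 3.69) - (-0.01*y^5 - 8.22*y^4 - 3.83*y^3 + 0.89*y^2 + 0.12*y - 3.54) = 0.38*y^5 + 8.3*y^4 + 1.41*y^3 - 3.26*y^2 - 1.84*y + 7.23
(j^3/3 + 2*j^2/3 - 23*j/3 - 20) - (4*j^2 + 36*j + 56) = j^3/3 - 10*j^2/3 - 131*j/3 - 76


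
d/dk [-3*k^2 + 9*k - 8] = 9 - 6*k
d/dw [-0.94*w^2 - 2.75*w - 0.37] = -1.88*w - 2.75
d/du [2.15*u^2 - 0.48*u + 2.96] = 4.3*u - 0.48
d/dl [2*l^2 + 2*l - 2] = 4*l + 2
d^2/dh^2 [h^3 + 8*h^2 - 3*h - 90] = 6*h + 16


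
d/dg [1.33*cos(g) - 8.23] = -1.33*sin(g)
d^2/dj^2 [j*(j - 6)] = 2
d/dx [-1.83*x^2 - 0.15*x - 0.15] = -3.66*x - 0.15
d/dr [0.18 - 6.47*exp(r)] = -6.47*exp(r)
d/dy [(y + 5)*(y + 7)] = 2*y + 12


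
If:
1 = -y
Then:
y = -1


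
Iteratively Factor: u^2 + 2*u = (u)*(u + 2)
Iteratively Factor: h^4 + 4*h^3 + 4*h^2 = (h)*(h^3 + 4*h^2 + 4*h) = h*(h + 2)*(h^2 + 2*h) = h*(h + 2)^2*(h)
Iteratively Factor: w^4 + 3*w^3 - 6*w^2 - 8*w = (w + 4)*(w^3 - w^2 - 2*w) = w*(w + 4)*(w^2 - w - 2) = w*(w - 2)*(w + 4)*(w + 1)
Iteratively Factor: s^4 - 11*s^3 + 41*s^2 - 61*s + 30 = (s - 2)*(s^3 - 9*s^2 + 23*s - 15) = (s - 5)*(s - 2)*(s^2 - 4*s + 3) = (s - 5)*(s - 3)*(s - 2)*(s - 1)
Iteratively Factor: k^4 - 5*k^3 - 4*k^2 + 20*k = (k)*(k^3 - 5*k^2 - 4*k + 20) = k*(k + 2)*(k^2 - 7*k + 10) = k*(k - 5)*(k + 2)*(k - 2)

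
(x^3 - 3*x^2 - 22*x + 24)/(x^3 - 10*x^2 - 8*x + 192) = (x - 1)/(x - 8)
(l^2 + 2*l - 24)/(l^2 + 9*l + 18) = (l - 4)/(l + 3)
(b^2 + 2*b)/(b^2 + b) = (b + 2)/(b + 1)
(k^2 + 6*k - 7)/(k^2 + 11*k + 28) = (k - 1)/(k + 4)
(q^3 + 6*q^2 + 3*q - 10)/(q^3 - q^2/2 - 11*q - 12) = 2*(q^2 + 4*q - 5)/(2*q^2 - 5*q - 12)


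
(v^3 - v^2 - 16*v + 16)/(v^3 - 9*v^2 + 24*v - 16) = (v + 4)/(v - 4)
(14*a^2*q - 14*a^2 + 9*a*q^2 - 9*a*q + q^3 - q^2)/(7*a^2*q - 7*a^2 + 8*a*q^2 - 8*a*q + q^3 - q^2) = (2*a + q)/(a + q)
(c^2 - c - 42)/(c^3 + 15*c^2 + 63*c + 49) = (c^2 - c - 42)/(c^3 + 15*c^2 + 63*c + 49)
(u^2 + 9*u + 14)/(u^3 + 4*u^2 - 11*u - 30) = (u + 7)/(u^2 + 2*u - 15)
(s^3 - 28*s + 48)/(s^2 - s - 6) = (-s^3 + 28*s - 48)/(-s^2 + s + 6)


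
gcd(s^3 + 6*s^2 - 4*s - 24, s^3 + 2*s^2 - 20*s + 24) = s^2 + 4*s - 12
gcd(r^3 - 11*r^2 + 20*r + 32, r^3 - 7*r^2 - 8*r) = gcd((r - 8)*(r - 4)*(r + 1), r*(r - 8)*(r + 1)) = r^2 - 7*r - 8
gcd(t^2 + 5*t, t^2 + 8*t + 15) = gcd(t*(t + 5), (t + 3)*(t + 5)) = t + 5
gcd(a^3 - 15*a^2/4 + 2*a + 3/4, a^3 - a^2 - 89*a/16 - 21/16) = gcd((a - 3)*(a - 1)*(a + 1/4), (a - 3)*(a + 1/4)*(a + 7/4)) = a^2 - 11*a/4 - 3/4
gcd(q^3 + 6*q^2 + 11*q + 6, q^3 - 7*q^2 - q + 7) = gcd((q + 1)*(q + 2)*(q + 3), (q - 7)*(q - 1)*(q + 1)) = q + 1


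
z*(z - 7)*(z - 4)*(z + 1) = z^4 - 10*z^3 + 17*z^2 + 28*z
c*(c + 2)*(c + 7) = c^3 + 9*c^2 + 14*c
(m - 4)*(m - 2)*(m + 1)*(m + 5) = m^4 - 23*m^2 + 18*m + 40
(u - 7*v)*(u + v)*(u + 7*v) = u^3 + u^2*v - 49*u*v^2 - 49*v^3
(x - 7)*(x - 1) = x^2 - 8*x + 7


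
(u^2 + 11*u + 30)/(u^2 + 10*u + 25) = (u + 6)/(u + 5)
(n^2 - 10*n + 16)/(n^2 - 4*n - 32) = (n - 2)/(n + 4)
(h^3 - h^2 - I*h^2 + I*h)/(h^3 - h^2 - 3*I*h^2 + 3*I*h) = (h - I)/(h - 3*I)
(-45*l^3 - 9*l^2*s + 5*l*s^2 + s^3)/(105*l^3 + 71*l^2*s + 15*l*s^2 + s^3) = (-3*l + s)/(7*l + s)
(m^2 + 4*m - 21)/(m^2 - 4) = (m^2 + 4*m - 21)/(m^2 - 4)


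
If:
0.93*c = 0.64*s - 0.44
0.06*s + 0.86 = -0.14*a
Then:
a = -0.428571428571429*s - 6.14285714285714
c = 0.688172043010753*s - 0.473118279569892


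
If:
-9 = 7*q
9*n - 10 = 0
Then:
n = 10/9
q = -9/7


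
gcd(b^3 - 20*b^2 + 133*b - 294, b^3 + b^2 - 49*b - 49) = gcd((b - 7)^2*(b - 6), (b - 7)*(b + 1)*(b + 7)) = b - 7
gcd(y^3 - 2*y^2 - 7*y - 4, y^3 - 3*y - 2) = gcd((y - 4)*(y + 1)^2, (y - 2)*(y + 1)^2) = y^2 + 2*y + 1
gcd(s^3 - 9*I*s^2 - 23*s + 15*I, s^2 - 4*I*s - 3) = s^2 - 4*I*s - 3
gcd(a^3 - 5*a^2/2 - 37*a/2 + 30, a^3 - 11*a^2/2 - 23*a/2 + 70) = a - 5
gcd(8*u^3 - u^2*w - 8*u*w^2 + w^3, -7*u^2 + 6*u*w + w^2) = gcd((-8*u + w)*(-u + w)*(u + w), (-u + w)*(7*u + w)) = u - w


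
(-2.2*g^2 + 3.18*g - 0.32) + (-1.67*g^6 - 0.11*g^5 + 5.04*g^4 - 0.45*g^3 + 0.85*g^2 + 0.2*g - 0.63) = -1.67*g^6 - 0.11*g^5 + 5.04*g^4 - 0.45*g^3 - 1.35*g^2 + 3.38*g - 0.95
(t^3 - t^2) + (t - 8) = t^3 - t^2 + t - 8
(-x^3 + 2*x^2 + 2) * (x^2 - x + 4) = -x^5 + 3*x^4 - 6*x^3 + 10*x^2 - 2*x + 8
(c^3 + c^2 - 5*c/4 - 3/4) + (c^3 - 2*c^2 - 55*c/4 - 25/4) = 2*c^3 - c^2 - 15*c - 7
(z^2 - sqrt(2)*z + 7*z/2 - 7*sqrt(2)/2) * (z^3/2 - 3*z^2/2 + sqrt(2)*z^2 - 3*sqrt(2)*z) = z^5/2 + z^4/4 + sqrt(2)*z^4/2 - 29*z^3/4 + sqrt(2)*z^3/4 - 21*sqrt(2)*z^2/4 - z^2 + 21*z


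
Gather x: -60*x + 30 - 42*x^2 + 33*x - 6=-42*x^2 - 27*x + 24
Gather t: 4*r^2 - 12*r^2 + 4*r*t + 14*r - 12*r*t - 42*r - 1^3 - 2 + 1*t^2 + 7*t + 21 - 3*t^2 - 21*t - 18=-8*r^2 - 28*r - 2*t^2 + t*(-8*r - 14)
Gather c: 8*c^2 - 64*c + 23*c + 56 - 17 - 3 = 8*c^2 - 41*c + 36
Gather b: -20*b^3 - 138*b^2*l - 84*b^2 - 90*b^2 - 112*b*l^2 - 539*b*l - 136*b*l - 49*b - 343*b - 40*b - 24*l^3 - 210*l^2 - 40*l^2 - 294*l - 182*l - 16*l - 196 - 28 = -20*b^3 + b^2*(-138*l - 174) + b*(-112*l^2 - 675*l - 432) - 24*l^3 - 250*l^2 - 492*l - 224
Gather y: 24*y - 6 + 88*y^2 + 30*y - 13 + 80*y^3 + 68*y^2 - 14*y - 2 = 80*y^3 + 156*y^2 + 40*y - 21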